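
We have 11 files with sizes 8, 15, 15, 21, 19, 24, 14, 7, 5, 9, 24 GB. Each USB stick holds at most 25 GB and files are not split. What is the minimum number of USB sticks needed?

Total = 24 + 24 + 21 + 19 + 15 + 15 + 14 + 9 + 8 + 7 + 5 = 161 GB.
Lower bound: ⌈161/25⌉ = 7 USB sticks.
A packing using 7 USB sticks:
  USB stick 1: 24 = 24
  USB stick 2: 24 = 24
  USB stick 3: 21 = 21
  USB stick 4: 19 + 5 = 24
  USB stick 5: 15 + 9 = 24
  USB stick 6: 15 + 8 = 23
  USB stick 7: 14 + 7 = 21
This matches the lower bound, so 7 is optimal.

7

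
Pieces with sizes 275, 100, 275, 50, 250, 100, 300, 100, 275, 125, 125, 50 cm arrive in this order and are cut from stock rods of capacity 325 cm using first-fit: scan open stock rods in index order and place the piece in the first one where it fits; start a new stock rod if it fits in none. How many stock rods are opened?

  275 → stock rod 1 (new)  [load 275/325]
  100 → stock rod 2 (new)  [load 100/325]
  275 → stock rod 3 (new)  [load 275/325]
  50 → stock rod 1  [load 325/325]
  250 → stock rod 4 (new)  [load 250/325]
  100 → stock rod 2  [load 200/325]
  300 → stock rod 5 (new)  [load 300/325]
  100 → stock rod 2  [load 300/325]
  275 → stock rod 6 (new)  [load 275/325]
  125 → stock rod 7 (new)  [load 125/325]
  125 → stock rod 7  [load 250/325]
  50 → stock rod 3  [load 325/325]
7 stock rods opened.

7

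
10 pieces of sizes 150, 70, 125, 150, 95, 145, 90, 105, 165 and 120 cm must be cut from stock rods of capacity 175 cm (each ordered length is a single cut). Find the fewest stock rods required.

Total = 165 + 150 + 150 + 145 + 125 + 120 + 105 + 95 + 90 + 70 = 1215 cm.
Lower bound: ⌈1215/175⌉ = 7 stock rods.
Also, 9 pieces each exceed 175/2 cm, and no two of those can share a stock rod, so at least 9 stock rods are needed.
A packing using 9 stock rods:
  stock rod 1: 165 = 165
  stock rod 2: 150 = 150
  stock rod 3: 150 = 150
  stock rod 4: 145 = 145
  stock rod 5: 125 = 125
  stock rod 6: 120 = 120
  stock rod 7: 105 + 70 = 175
  stock rod 8: 95 = 95
  stock rod 9: 90 = 90
This matches the lower bound, so 9 is optimal.

9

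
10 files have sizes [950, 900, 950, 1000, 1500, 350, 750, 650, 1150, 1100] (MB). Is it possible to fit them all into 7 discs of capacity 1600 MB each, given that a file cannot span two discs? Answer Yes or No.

Total = 9300 MB; ⌈9300/1600⌉ = 6.
7 files each exceed half the capacity and cannot share a disc, forcing at least 7 discs.
The bound of 7 does not rule out 7, but exhaustive search shows no assignment into 7 discs of capacity 1600 MB exists — the minimum is 8.

No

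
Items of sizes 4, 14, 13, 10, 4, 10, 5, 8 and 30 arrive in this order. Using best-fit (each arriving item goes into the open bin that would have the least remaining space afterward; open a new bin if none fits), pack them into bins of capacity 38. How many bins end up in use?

  4 → bin 1 (new)  [load 4/38]
  14 → bin 1  [load 18/38]
  13 → bin 1  [load 31/38]
  10 → bin 2 (new)  [load 10/38]
  4 → bin 1  [load 35/38]
  10 → bin 2  [load 20/38]
  5 → bin 2  [load 25/38]
  8 → bin 2  [load 33/38]
  30 → bin 3 (new)  [load 30/38]
3 bins opened.

3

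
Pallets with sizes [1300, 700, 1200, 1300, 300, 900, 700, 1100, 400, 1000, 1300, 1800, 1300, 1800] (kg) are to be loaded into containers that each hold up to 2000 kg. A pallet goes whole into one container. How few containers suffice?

9

Total = 1800 + 1800 + 1300 + 1300 + 1300 + 1300 + 1200 + 1100 + 1000 + 900 + 700 + 700 + 400 + 300 = 15100 kg.
Lower bound: ⌈15100/2000⌉ = 8 containers.
A packing using 9 containers:
  container 1: 1800 = 1800
  container 2: 1800 = 1800
  container 3: 1300 + 700 = 2000
  container 4: 1300 + 700 = 2000
  container 5: 1300 + 400 + 300 = 2000
  container 6: 1300 = 1300
  container 7: 1200 = 1200
  container 8: 1100 + 900 = 2000
  container 9: 1000 = 1000
No arrangement into 8 containers stays within capacity, so 9 is optimal.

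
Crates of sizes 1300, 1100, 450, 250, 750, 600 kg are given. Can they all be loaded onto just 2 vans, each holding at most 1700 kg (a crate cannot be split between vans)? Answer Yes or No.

No

Total = 4450 kg; ⌈4450/1700⌉ = 3.
At least 3 vans are required, but only 2 are allowed.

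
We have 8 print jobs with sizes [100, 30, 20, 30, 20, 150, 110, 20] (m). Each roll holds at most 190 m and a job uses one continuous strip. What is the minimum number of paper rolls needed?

Total = 150 + 110 + 100 + 30 + 30 + 20 + 20 + 20 = 480 m.
Lower bound: ⌈480/190⌉ = 3 paper rolls.
A packing using 3 paper rolls:
  roll 1: 150 + 30 = 180
  roll 2: 110 + 30 + 20 + 20 = 180
  roll 3: 100 + 20 = 120
This matches the lower bound, so 3 is optimal.

3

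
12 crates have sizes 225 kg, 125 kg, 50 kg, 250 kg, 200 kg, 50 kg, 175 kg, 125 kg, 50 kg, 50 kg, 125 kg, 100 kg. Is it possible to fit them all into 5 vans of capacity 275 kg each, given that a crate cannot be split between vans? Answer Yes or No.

Total = 1525 kg; ⌈1525/275⌉ = 6.
At least 6 vans are required, but only 5 are allowed.

No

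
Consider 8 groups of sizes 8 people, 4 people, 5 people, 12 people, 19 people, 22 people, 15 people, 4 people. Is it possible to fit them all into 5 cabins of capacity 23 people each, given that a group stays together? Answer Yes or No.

A valid assignment using 4 cabins:
  cabin 1: 22 = 22
  cabin 2: 19 + 4 = 23
  cabin 3: 15 + 8 = 23
  cabin 4: 12 + 5 + 4 = 21
That uses only 4 ≤ 5, so 5 cabins are enough.

Yes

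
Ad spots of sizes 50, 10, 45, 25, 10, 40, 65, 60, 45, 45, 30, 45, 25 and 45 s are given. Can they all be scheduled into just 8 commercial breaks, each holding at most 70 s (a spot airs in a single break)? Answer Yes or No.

Total = 540 s; ⌈540/70⌉ = 8.
9 ad spots each exceed half the capacity and cannot share a break, forcing at least 9 commercial breaks.
At least 9 commercial breaks are required, but only 8 are allowed.

No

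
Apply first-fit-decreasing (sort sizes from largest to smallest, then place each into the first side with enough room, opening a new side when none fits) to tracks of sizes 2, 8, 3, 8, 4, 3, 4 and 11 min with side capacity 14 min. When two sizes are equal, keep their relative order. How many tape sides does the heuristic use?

4

Sorted descending: 11, 8, 8, 4, 4, 3, 3, 2.
  11 → side 1 (new)  [load 11/14]
  8 → side 2 (new)  [load 8/14]
  8 → side 3 (new)  [load 8/14]
  4 → side 2  [load 12/14]
  4 → side 3  [load 12/14]
  3 → side 1  [load 14/14]
  3 → side 4 (new)  [load 3/14]
  2 → side 2  [load 14/14]
4 tape sides opened.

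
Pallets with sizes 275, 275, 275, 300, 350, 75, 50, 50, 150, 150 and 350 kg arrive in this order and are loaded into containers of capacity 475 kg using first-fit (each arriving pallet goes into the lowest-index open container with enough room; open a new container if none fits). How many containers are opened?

6

  275 → container 1 (new)  [load 275/475]
  275 → container 2 (new)  [load 275/475]
  275 → container 3 (new)  [load 275/475]
  300 → container 4 (new)  [load 300/475]
  350 → container 5 (new)  [load 350/475]
  75 → container 1  [load 350/475]
  50 → container 1  [load 400/475]
  50 → container 1  [load 450/475]
  150 → container 2  [load 425/475]
  150 → container 3  [load 425/475]
  350 → container 6 (new)  [load 350/475]
6 containers opened.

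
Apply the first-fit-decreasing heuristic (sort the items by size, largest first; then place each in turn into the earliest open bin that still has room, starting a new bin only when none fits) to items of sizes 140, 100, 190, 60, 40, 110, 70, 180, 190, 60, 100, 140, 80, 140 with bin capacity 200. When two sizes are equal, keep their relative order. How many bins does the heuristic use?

Sorted descending: 190, 190, 180, 140, 140, 140, 110, 100, 100, 80, 70, 60, 60, 40.
  190 → bin 1 (new)  [load 190/200]
  190 → bin 2 (new)  [load 190/200]
  180 → bin 3 (new)  [load 180/200]
  140 → bin 4 (new)  [load 140/200]
  140 → bin 5 (new)  [load 140/200]
  140 → bin 6 (new)  [load 140/200]
  110 → bin 7 (new)  [load 110/200]
  100 → bin 8 (new)  [load 100/200]
  100 → bin 8  [load 200/200]
  80 → bin 7  [load 190/200]
  70 → bin 9 (new)  [load 70/200]
  60 → bin 4  [load 200/200]
  60 → bin 5  [load 200/200]
  40 → bin 6  [load 180/200]
9 bins opened.

9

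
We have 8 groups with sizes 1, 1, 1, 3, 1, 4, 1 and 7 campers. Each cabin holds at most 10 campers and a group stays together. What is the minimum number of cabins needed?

Total = 7 + 4 + 3 + 1 + 1 + 1 + 1 + 1 = 19 campers.
Lower bound: ⌈19/10⌉ = 2 cabins.
A packing using 2 cabins:
  cabin 1: 7 + 3 = 10
  cabin 2: 4 + 1 + 1 + 1 + 1 + 1 = 9
This matches the lower bound, so 2 is optimal.

2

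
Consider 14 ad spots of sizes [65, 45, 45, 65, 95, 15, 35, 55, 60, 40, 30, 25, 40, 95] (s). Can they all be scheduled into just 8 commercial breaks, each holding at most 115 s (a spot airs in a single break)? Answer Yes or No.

A valid assignment using 7 commercial breaks:
  break 1: 95 + 15 = 110
  break 2: 95 = 95
  break 3: 65 + 45 = 110
  break 4: 65 + 45 = 110
  break 5: 60 + 55 = 115
  break 6: 40 + 40 + 35 = 115
  break 7: 30 + 25 = 55
That uses only 7 ≤ 8, so 8 commercial breaks are enough.

Yes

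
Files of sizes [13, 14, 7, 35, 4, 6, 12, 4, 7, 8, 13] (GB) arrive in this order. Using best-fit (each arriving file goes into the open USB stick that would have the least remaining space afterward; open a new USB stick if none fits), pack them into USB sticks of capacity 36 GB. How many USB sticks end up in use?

  13 → USB stick 1 (new)  [load 13/36]
  14 → USB stick 1  [load 27/36]
  7 → USB stick 1  [load 34/36]
  35 → USB stick 2 (new)  [load 35/36]
  4 → USB stick 3 (new)  [load 4/36]
  6 → USB stick 3  [load 10/36]
  12 → USB stick 3  [load 22/36]
  4 → USB stick 3  [load 26/36]
  7 → USB stick 3  [load 33/36]
  8 → USB stick 4 (new)  [load 8/36]
  13 → USB stick 4  [load 21/36]
4 USB sticks opened.

4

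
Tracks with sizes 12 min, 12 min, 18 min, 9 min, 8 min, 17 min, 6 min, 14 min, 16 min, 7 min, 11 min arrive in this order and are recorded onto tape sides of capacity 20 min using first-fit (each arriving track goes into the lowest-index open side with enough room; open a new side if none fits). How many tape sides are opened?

  12 → side 1 (new)  [load 12/20]
  12 → side 2 (new)  [load 12/20]
  18 → side 3 (new)  [load 18/20]
  9 → side 4 (new)  [load 9/20]
  8 → side 1  [load 20/20]
  17 → side 5 (new)  [load 17/20]
  6 → side 2  [load 18/20]
  14 → side 6 (new)  [load 14/20]
  16 → side 7 (new)  [load 16/20]
  7 → side 4  [load 16/20]
  11 → side 8 (new)  [load 11/20]
8 tape sides opened.

8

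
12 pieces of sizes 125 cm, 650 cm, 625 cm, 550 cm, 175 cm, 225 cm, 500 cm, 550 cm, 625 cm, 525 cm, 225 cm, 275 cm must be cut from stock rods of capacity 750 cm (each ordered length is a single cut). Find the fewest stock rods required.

Total = 650 + 625 + 625 + 550 + 550 + 525 + 500 + 275 + 225 + 225 + 175 + 125 = 5050 cm.
Lower bound: ⌈5050/750⌉ = 7 stock rods.
A packing using 8 stock rods:
  stock rod 1: 650 = 650
  stock rod 2: 625 + 125 = 750
  stock rod 3: 625 = 625
  stock rod 4: 550 + 175 = 725
  stock rod 5: 550 = 550
  stock rod 6: 525 + 225 = 750
  stock rod 7: 500 + 225 = 725
  stock rod 8: 275 = 275
No arrangement into 7 stock rods stays within capacity, so 8 is optimal.

8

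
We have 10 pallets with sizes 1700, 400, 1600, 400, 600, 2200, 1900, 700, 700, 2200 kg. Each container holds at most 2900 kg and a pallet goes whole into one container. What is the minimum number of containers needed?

Total = 2200 + 2200 + 1900 + 1700 + 1600 + 700 + 700 + 600 + 400 + 400 = 12400 kg.
Lower bound: ⌈12400/2900⌉ = 5 containers.
A packing using 5 containers:
  container 1: 2200 + 700 = 2900
  container 2: 2200 + 700 = 2900
  container 3: 1900 + 600 + 400 = 2900
  container 4: 1700 + 400 = 2100
  container 5: 1600 = 1600
This matches the lower bound, so 5 is optimal.

5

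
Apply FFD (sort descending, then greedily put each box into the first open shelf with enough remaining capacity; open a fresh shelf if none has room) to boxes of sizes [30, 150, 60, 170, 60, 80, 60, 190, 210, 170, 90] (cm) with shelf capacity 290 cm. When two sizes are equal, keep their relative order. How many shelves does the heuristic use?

Sorted descending: 210, 190, 170, 170, 150, 90, 80, 60, 60, 60, 30.
  210 → shelf 1 (new)  [load 210/290]
  190 → shelf 2 (new)  [load 190/290]
  170 → shelf 3 (new)  [load 170/290]
  170 → shelf 4 (new)  [load 170/290]
  150 → shelf 5 (new)  [load 150/290]
  90 → shelf 2  [load 280/290]
  80 → shelf 1  [load 290/290]
  60 → shelf 3  [load 230/290]
  60 → shelf 3  [load 290/290]
  60 → shelf 4  [load 230/290]
  30 → shelf 4  [load 260/290]
5 shelves opened.

5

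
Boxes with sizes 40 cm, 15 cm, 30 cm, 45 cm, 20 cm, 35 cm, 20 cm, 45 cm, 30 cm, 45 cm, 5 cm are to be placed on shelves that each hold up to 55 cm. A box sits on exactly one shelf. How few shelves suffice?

Total = 45 + 45 + 45 + 40 + 35 + 30 + 30 + 20 + 20 + 15 + 5 = 330 cm.
Lower bound: ⌈330/55⌉ = 6 shelves.
Also, 7 boxes each exceed 55/2 cm, and no two of those can share a shelf, so at least 7 shelves are needed.
A packing using 7 shelves:
  shelf 1: 45 + 5 = 50
  shelf 2: 45 = 45
  shelf 3: 45 = 45
  shelf 4: 40 + 15 = 55
  shelf 5: 35 + 20 = 55
  shelf 6: 30 + 20 = 50
  shelf 7: 30 = 30
This matches the lower bound, so 7 is optimal.

7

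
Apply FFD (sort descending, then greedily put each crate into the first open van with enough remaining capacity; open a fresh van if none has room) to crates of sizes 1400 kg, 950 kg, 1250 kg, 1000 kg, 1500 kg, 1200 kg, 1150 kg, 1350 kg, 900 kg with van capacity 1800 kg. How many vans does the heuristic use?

Sorted descending: 1500, 1400, 1350, 1250, 1200, 1150, 1000, 950, 900.
  1500 → van 1 (new)  [load 1500/1800]
  1400 → van 2 (new)  [load 1400/1800]
  1350 → van 3 (new)  [load 1350/1800]
  1250 → van 4 (new)  [load 1250/1800]
  1200 → van 5 (new)  [load 1200/1800]
  1150 → van 6 (new)  [load 1150/1800]
  1000 → van 7 (new)  [load 1000/1800]
  950 → van 8 (new)  [load 950/1800]
  900 → van 9 (new)  [load 900/1800]
9 vans opened.

9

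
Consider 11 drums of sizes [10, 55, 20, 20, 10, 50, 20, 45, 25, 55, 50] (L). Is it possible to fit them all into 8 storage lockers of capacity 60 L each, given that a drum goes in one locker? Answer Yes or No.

Yes

A valid assignment using 7 storage lockers:
  locker 1: 55 = 55
  locker 2: 55 = 55
  locker 3: 50 + 10 = 60
  locker 4: 50 + 10 = 60
  locker 5: 45 = 45
  locker 6: 25 + 20 = 45
  locker 7: 20 + 20 = 40
That uses only 7 ≤ 8, so 8 storage lockers are enough.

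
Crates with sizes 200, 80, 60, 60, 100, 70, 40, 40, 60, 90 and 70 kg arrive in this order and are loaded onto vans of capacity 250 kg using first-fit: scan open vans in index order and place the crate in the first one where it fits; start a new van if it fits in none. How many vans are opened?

  200 → van 1 (new)  [load 200/250]
  80 → van 2 (new)  [load 80/250]
  60 → van 2  [load 140/250]
  60 → van 2  [load 200/250]
  100 → van 3 (new)  [load 100/250]
  70 → van 3  [load 170/250]
  40 → van 1  [load 240/250]
  40 → van 2  [load 240/250]
  60 → van 3  [load 230/250]
  90 → van 4 (new)  [load 90/250]
  70 → van 4  [load 160/250]
4 vans opened.

4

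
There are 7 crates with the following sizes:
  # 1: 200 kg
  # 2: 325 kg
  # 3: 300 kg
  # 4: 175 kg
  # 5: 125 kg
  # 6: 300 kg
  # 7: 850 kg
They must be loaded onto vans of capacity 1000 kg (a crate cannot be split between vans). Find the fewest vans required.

3

Total = 850 + 325 + 300 + 300 + 200 + 175 + 125 = 2275 kg.
Lower bound: ⌈2275/1000⌉ = 3 vans.
A packing using 3 vans:
  van 1: 850 + 125 = 975
  van 2: 325 + 300 + 300 = 925
  van 3: 200 + 175 = 375
This matches the lower bound, so 3 is optimal.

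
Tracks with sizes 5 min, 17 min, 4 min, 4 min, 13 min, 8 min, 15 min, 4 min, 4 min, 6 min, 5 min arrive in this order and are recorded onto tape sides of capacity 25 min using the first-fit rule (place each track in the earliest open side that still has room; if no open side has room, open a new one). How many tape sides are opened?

4

  5 → side 1 (new)  [load 5/25]
  17 → side 1  [load 22/25]
  4 → side 2 (new)  [load 4/25]
  4 → side 2  [load 8/25]
  13 → side 2  [load 21/25]
  8 → side 3 (new)  [load 8/25]
  15 → side 3  [load 23/25]
  4 → side 2  [load 25/25]
  4 → side 4 (new)  [load 4/25]
  6 → side 4  [load 10/25]
  5 → side 4  [load 15/25]
4 tape sides opened.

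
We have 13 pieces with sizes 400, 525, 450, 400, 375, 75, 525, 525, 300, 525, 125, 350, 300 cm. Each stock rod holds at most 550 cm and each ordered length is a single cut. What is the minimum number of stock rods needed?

Total = 525 + 525 + 525 + 525 + 450 + 400 + 400 + 375 + 350 + 300 + 300 + 125 + 75 = 4875 cm.
Lower bound: ⌈4875/550⌉ = 9 stock rods.
Also, 11 pieces each exceed 275 cm, and no two of those can share a stock rod, so at least 11 stock rods are needed.
A packing using 11 stock rods:
  stock rod 1: 525 = 525
  stock rod 2: 525 = 525
  stock rod 3: 525 = 525
  stock rod 4: 525 = 525
  stock rod 5: 450 + 75 = 525
  stock rod 6: 400 + 125 = 525
  stock rod 7: 400 = 400
  stock rod 8: 375 = 375
  stock rod 9: 350 = 350
  stock rod 10: 300 = 300
  stock rod 11: 300 = 300
This matches the lower bound, so 11 is optimal.

11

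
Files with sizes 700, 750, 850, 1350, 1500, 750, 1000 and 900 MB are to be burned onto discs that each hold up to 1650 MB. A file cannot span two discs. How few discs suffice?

6

Total = 1500 + 1350 + 1000 + 900 + 850 + 750 + 750 + 700 = 7800 MB.
Lower bound: ⌈7800/1650⌉ = 5 discs.
A packing using 6 discs:
  disc 1: 1500 = 1500
  disc 2: 1350 = 1350
  disc 3: 1000 = 1000
  disc 4: 900 + 750 = 1650
  disc 5: 850 + 750 = 1600
  disc 6: 700 = 700
No arrangement into 5 discs stays within capacity, so 6 is optimal.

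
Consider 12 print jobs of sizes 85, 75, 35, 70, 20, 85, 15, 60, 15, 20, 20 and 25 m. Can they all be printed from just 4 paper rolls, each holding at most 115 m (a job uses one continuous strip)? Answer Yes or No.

No

Total = 525 m; ⌈525/115⌉ = 5.
At least 5 paper rolls are required, but only 4 are allowed.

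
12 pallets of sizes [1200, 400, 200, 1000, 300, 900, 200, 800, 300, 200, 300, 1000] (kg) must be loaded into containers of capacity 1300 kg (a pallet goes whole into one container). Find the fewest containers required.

Total = 1200 + 1000 + 1000 + 900 + 800 + 400 + 300 + 300 + 300 + 200 + 200 + 200 = 6800 kg.
Lower bound: ⌈6800/1300⌉ = 6 containers.
A packing using 6 containers:
  container 1: 1200 = 1200
  container 2: 1000 + 300 = 1300
  container 3: 1000 + 300 = 1300
  container 4: 900 + 400 = 1300
  container 5: 800 + 300 + 200 = 1300
  container 6: 200 + 200 = 400
This matches the lower bound, so 6 is optimal.

6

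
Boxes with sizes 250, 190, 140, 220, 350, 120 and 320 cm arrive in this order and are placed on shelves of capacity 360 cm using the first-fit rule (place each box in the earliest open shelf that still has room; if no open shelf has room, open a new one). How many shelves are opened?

  250 → shelf 1 (new)  [load 250/360]
  190 → shelf 2 (new)  [load 190/360]
  140 → shelf 2  [load 330/360]
  220 → shelf 3 (new)  [load 220/360]
  350 → shelf 4 (new)  [load 350/360]
  120 → shelf 3  [load 340/360]
  320 → shelf 5 (new)  [load 320/360]
5 shelves opened.

5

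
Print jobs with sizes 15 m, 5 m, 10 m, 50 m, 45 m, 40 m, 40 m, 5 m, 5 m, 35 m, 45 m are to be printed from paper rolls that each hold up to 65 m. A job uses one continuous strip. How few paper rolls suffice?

6

Total = 50 + 45 + 45 + 40 + 40 + 35 + 15 + 10 + 5 + 5 + 5 = 295 m.
Lower bound: ⌈295/65⌉ = 5 paper rolls.
Also, 6 print jobs each exceed 65/2 m, and no two of those can share a roll, so at least 6 paper rolls are needed.
A packing using 6 paper rolls:
  roll 1: 50 + 15 = 65
  roll 2: 45 + 10 + 5 + 5 = 65
  roll 3: 45 + 5 = 50
  roll 4: 40 = 40
  roll 5: 40 = 40
  roll 6: 35 = 35
This matches the lower bound, so 6 is optimal.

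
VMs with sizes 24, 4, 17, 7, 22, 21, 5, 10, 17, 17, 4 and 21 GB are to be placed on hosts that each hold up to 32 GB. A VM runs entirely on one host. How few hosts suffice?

Total = 24 + 22 + 21 + 21 + 17 + 17 + 17 + 10 + 7 + 5 + 4 + 4 = 169 GB.
Lower bound: ⌈169/32⌉ = 6 hosts.
Also, 7 VMs each exceed 16 GB, and no two of those can share a host, so at least 7 hosts are needed.
A packing using 7 hosts:
  host 1: 24 + 7 = 31
  host 2: 22 + 10 = 32
  host 3: 21 + 5 + 4 = 30
  host 4: 21 + 4 = 25
  host 5: 17 = 17
  host 6: 17 = 17
  host 7: 17 = 17
This matches the lower bound, so 7 is optimal.

7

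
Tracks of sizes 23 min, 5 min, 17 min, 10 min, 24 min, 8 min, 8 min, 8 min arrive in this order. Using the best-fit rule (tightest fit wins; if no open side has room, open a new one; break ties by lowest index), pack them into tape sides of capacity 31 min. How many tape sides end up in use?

  23 → side 1 (new)  [load 23/31]
  5 → side 1  [load 28/31]
  17 → side 2 (new)  [load 17/31]
  10 → side 2  [load 27/31]
  24 → side 3 (new)  [load 24/31]
  8 → side 4 (new)  [load 8/31]
  8 → side 4  [load 16/31]
  8 → side 4  [load 24/31]
4 tape sides opened.

4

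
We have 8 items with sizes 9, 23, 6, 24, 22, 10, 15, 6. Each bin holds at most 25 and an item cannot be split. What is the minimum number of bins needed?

5

Total = 24 + 23 + 22 + 15 + 10 + 9 + 6 + 6 = 115.
Lower bound: ⌈115/25⌉ = 5 bins.
A packing using 5 bins:
  bin 1: 24 = 24
  bin 2: 23 = 23
  bin 3: 22 = 22
  bin 4: 15 + 10 = 25
  bin 5: 9 + 6 + 6 = 21
This matches the lower bound, so 5 is optimal.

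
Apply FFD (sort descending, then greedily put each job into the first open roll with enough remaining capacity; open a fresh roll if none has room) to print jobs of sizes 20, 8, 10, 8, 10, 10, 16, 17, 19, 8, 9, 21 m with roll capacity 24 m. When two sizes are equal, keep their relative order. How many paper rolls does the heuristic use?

8

Sorted descending: 21, 20, 19, 17, 16, 10, 10, 10, 9, 8, 8, 8.
  21 → roll 1 (new)  [load 21/24]
  20 → roll 2 (new)  [load 20/24]
  19 → roll 3 (new)  [load 19/24]
  17 → roll 4 (new)  [load 17/24]
  16 → roll 5 (new)  [load 16/24]
  10 → roll 6 (new)  [load 10/24]
  10 → roll 6  [load 20/24]
  10 → roll 7 (new)  [load 10/24]
  9 → roll 7  [load 19/24]
  8 → roll 5  [load 24/24]
  8 → roll 8 (new)  [load 8/24]
  8 → roll 8  [load 16/24]
8 paper rolls opened.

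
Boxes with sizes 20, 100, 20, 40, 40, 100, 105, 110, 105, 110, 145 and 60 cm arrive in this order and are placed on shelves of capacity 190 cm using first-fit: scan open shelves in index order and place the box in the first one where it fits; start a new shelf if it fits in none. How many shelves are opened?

  20 → shelf 1 (new)  [load 20/190]
  100 → shelf 1  [load 120/190]
  20 → shelf 1  [load 140/190]
  40 → shelf 1  [load 180/190]
  40 → shelf 2 (new)  [load 40/190]
  100 → shelf 2  [load 140/190]
  105 → shelf 3 (new)  [load 105/190]
  110 → shelf 4 (new)  [load 110/190]
  105 → shelf 5 (new)  [load 105/190]
  110 → shelf 6 (new)  [load 110/190]
  145 → shelf 7 (new)  [load 145/190]
  60 → shelf 3  [load 165/190]
7 shelves opened.

7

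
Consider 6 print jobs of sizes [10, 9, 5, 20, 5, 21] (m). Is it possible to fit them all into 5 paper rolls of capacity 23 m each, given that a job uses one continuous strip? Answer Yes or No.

Yes

A valid assignment using 4 paper rolls:
  roll 1: 21 = 21
  roll 2: 20 = 20
  roll 3: 10 + 9 = 19
  roll 4: 5 + 5 = 10
That uses only 4 ≤ 5, so 5 paper rolls are enough.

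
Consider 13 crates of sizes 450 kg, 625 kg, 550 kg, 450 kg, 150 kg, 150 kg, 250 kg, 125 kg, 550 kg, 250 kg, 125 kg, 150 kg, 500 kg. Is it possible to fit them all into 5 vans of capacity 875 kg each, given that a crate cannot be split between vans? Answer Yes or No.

No

Total = 4325 kg; ⌈4325/875⌉ = 5.
6 crates each exceed half the capacity and cannot share a van, forcing at least 6 vans.
At least 6 vans are required, but only 5 are allowed.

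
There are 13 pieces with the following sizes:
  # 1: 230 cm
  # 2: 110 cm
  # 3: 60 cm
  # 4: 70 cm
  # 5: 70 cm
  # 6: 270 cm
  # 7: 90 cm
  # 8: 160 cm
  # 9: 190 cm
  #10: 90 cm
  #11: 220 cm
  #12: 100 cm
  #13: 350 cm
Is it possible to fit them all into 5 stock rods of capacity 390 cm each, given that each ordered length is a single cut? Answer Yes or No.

Total = 2010 cm; ⌈2010/390⌉ = 6.
At least 6 stock rods are required, but only 5 are allowed.

No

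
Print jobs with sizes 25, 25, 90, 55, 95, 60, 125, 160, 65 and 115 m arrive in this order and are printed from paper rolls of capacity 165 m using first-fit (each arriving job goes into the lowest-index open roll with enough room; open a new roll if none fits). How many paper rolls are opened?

  25 → roll 1 (new)  [load 25/165]
  25 → roll 1  [load 50/165]
  90 → roll 1  [load 140/165]
  55 → roll 2 (new)  [load 55/165]
  95 → roll 2  [load 150/165]
  60 → roll 3 (new)  [load 60/165]
  125 → roll 4 (new)  [load 125/165]
  160 → roll 5 (new)  [load 160/165]
  65 → roll 3  [load 125/165]
  115 → roll 6 (new)  [load 115/165]
6 paper rolls opened.

6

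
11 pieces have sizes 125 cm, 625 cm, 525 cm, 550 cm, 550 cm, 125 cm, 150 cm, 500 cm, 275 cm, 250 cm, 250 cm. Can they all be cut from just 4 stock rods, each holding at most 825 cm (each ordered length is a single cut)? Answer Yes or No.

Total = 3925 cm; ⌈3925/825⌉ = 5.
At least 5 stock rods are required, but only 4 are allowed.

No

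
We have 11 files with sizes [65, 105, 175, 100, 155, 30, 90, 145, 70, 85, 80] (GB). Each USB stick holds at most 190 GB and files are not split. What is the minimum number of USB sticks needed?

Total = 175 + 155 + 145 + 105 + 100 + 90 + 85 + 80 + 70 + 65 + 30 = 1100 GB.
Lower bound: ⌈1100/190⌉ = 6 USB sticks.
A packing using 7 USB sticks:
  USB stick 1: 175 = 175
  USB stick 2: 155 + 30 = 185
  USB stick 3: 145 = 145
  USB stick 4: 105 + 85 = 190
  USB stick 5: 100 + 90 = 190
  USB stick 6: 80 + 70 = 150
  USB stick 7: 65 = 65
No arrangement into 6 USB sticks stays within capacity, so 7 is optimal.

7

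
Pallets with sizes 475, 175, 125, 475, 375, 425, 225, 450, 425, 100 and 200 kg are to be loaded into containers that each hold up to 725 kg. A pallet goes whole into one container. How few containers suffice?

Total = 475 + 475 + 450 + 425 + 425 + 375 + 225 + 200 + 175 + 125 + 100 = 3450 kg.
Lower bound: ⌈3450/725⌉ = 5 containers.
Also, 6 pallets each exceed 725/2 kg, and no two of those can share a container, so at least 6 containers are needed.
A packing using 6 containers:
  container 1: 475 + 225 = 700
  container 2: 475 + 200 = 675
  container 3: 450 + 175 + 100 = 725
  container 4: 425 + 125 = 550
  container 5: 425 = 425
  container 6: 375 = 375
This matches the lower bound, so 6 is optimal.

6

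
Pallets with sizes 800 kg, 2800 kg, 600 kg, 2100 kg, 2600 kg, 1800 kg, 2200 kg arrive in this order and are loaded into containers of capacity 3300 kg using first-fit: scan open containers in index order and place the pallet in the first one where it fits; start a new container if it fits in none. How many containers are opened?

  800 → container 1 (new)  [load 800/3300]
  2800 → container 2 (new)  [load 2800/3300]
  600 → container 1  [load 1400/3300]
  2100 → container 3 (new)  [load 2100/3300]
  2600 → container 4 (new)  [load 2600/3300]
  1800 → container 1  [load 3200/3300]
  2200 → container 5 (new)  [load 2200/3300]
5 containers opened.

5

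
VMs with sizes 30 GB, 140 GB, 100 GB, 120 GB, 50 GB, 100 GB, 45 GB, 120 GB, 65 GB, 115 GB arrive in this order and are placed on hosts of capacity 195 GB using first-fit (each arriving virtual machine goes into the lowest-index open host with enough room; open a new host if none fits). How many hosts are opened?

  30 → host 1 (new)  [load 30/195]
  140 → host 1  [load 170/195]
  100 → host 2 (new)  [load 100/195]
  120 → host 3 (new)  [load 120/195]
  50 → host 2  [load 150/195]
  100 → host 4 (new)  [load 100/195]
  45 → host 2  [load 195/195]
  120 → host 5 (new)  [load 120/195]
  65 → host 3  [load 185/195]
  115 → host 6 (new)  [load 115/195]
6 hosts opened.

6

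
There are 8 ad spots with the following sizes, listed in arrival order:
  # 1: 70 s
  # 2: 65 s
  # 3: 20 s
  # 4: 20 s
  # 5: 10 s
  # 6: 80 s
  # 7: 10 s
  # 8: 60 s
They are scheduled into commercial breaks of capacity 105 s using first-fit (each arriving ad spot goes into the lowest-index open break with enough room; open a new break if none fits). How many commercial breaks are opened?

  70 → break 1 (new)  [load 70/105]
  65 → break 2 (new)  [load 65/105]
  20 → break 1  [load 90/105]
  20 → break 2  [load 85/105]
  10 → break 1  [load 100/105]
  80 → break 3 (new)  [load 80/105]
  10 → break 2  [load 95/105]
  60 → break 4 (new)  [load 60/105]
4 commercial breaks opened.

4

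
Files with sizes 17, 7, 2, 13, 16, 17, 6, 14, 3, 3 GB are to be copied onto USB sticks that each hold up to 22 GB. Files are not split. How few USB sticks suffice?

5

Total = 17 + 17 + 16 + 14 + 13 + 7 + 6 + 3 + 3 + 2 = 98 GB.
Lower bound: ⌈98/22⌉ = 5 USB sticks.
A packing using 5 USB sticks:
  USB stick 1: 17 + 3 + 2 = 22
  USB stick 2: 17 + 3 = 20
  USB stick 3: 16 + 6 = 22
  USB stick 4: 14 + 7 = 21
  USB stick 5: 13 = 13
This matches the lower bound, so 5 is optimal.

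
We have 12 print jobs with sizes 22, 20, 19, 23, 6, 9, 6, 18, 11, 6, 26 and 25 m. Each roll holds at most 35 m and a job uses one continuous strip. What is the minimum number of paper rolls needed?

7

Total = 26 + 25 + 23 + 22 + 20 + 19 + 18 + 11 + 9 + 6 + 6 + 6 = 191 m.
Lower bound: ⌈191/35⌉ = 6 paper rolls.
Also, 7 print jobs each exceed 35/2 m, and no two of those can share a roll, so at least 7 paper rolls are needed.
A packing using 7 paper rolls:
  roll 1: 26 + 9 = 35
  roll 2: 25 + 6 = 31
  roll 3: 23 + 11 = 34
  roll 4: 22 + 6 + 6 = 34
  roll 5: 20 = 20
  roll 6: 19 = 19
  roll 7: 18 = 18
This matches the lower bound, so 7 is optimal.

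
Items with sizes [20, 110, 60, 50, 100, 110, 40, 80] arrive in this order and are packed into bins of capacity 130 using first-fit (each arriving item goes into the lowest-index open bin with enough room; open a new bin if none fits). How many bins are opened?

5

  20 → bin 1 (new)  [load 20/130]
  110 → bin 1  [load 130/130]
  60 → bin 2 (new)  [load 60/130]
  50 → bin 2  [load 110/130]
  100 → bin 3 (new)  [load 100/130]
  110 → bin 4 (new)  [load 110/130]
  40 → bin 5 (new)  [load 40/130]
  80 → bin 5  [load 120/130]
5 bins opened.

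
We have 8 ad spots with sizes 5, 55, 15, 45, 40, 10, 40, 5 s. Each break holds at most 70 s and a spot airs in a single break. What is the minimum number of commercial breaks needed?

Total = 55 + 45 + 40 + 40 + 15 + 10 + 5 + 5 = 215 s.
Lower bound: ⌈215/70⌉ = 4 commercial breaks.
A packing using 4 commercial breaks:
  break 1: 55 + 15 = 70
  break 2: 45 + 10 + 5 + 5 = 65
  break 3: 40 = 40
  break 4: 40 = 40
This matches the lower bound, so 4 is optimal.

4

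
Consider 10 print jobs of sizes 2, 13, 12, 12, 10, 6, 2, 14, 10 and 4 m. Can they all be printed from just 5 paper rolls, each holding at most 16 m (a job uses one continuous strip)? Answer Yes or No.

No

Total = 85 m; ⌈85/16⌉ = 6.
At least 6 paper rolls are required, but only 5 are allowed.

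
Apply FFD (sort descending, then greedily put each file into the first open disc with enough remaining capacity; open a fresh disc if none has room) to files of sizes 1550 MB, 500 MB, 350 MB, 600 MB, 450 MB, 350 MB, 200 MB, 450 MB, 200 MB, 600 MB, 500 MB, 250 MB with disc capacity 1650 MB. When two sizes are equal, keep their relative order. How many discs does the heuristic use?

4

Sorted descending: 1550, 600, 600, 500, 500, 450, 450, 350, 350, 250, 200, 200.
  1550 → disc 1 (new)  [load 1550/1650]
  600 → disc 2 (new)  [load 600/1650]
  600 → disc 2  [load 1200/1650]
  500 → disc 3 (new)  [load 500/1650]
  500 → disc 3  [load 1000/1650]
  450 → disc 2  [load 1650/1650]
  450 → disc 3  [load 1450/1650]
  350 → disc 4 (new)  [load 350/1650]
  350 → disc 4  [load 700/1650]
  250 → disc 4  [load 950/1650]
  200 → disc 3  [load 1650/1650]
  200 → disc 4  [load 1150/1650]
4 discs opened.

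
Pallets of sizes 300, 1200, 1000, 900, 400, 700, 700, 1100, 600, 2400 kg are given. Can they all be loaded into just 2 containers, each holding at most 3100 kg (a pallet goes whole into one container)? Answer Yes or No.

Total = 9300 kg; ⌈9300/3100⌉ = 3.
At least 3 containers are required, but only 2 are allowed.

No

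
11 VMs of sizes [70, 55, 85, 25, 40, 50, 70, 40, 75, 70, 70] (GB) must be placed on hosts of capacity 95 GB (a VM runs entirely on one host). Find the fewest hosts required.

Total = 85 + 75 + 70 + 70 + 70 + 70 + 55 + 50 + 40 + 40 + 25 = 650 GB.
Lower bound: ⌈650/95⌉ = 7 hosts.
Also, 8 VMs each exceed 95/2 GB, and no two of those can share a host, so at least 8 hosts are needed.
A packing using 8 hosts:
  host 1: 85 = 85
  host 2: 75 = 75
  host 3: 70 + 25 = 95
  host 4: 70 = 70
  host 5: 70 = 70
  host 6: 70 = 70
  host 7: 55 + 40 = 95
  host 8: 50 + 40 = 90
This matches the lower bound, so 8 is optimal.

8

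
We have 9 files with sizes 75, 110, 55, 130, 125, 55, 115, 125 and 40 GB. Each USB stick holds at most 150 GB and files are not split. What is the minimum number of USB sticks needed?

Total = 130 + 125 + 125 + 115 + 110 + 75 + 55 + 55 + 40 = 830 GB.
Lower bound: ⌈830/150⌉ = 6 USB sticks.
A packing using 7 USB sticks:
  USB stick 1: 130 = 130
  USB stick 2: 125 = 125
  USB stick 3: 125 = 125
  USB stick 4: 115 = 115
  USB stick 5: 110 + 40 = 150
  USB stick 6: 75 + 55 = 130
  USB stick 7: 55 = 55
No arrangement into 6 USB sticks stays within capacity, so 7 is optimal.

7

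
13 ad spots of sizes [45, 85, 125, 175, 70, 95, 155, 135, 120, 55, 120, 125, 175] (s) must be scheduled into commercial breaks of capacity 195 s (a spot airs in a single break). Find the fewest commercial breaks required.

9

Total = 175 + 175 + 155 + 135 + 125 + 125 + 120 + 120 + 95 + 85 + 70 + 55 + 45 = 1480 s.
Lower bound: ⌈1480/195⌉ = 8 commercial breaks.
A packing using 9 commercial breaks:
  break 1: 175 = 175
  break 2: 175 = 175
  break 3: 155 = 155
  break 4: 135 + 55 = 190
  break 5: 125 + 70 = 195
  break 6: 125 + 45 = 170
  break 7: 120 = 120
  break 8: 120 = 120
  break 9: 95 + 85 = 180
No arrangement into 8 commercial breaks stays within capacity, so 9 is optimal.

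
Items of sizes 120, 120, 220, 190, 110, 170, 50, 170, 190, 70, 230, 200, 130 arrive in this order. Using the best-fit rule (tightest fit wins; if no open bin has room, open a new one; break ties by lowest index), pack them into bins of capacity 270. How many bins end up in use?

  120 → bin 1 (new)  [load 120/270]
  120 → bin 1  [load 240/270]
  220 → bin 2 (new)  [load 220/270]
  190 → bin 3 (new)  [load 190/270]
  110 → bin 4 (new)  [load 110/270]
  170 → bin 5 (new)  [load 170/270]
  50 → bin 2  [load 270/270]
  170 → bin 6 (new)  [load 170/270]
  190 → bin 7 (new)  [load 190/270]
  70 → bin 3  [load 260/270]
  230 → bin 8 (new)  [load 230/270]
  200 → bin 9 (new)  [load 200/270]
  130 → bin 4  [load 240/270]
9 bins opened.

9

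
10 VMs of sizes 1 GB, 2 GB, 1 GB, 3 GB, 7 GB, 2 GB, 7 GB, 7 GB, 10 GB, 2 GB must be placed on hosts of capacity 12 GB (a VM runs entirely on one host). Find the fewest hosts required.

4

Total = 10 + 7 + 7 + 7 + 3 + 2 + 2 + 2 + 1 + 1 = 42 GB.
Lower bound: ⌈42/12⌉ = 4 hosts.
A packing using 4 hosts:
  host 1: 10 + 2 = 12
  host 2: 7 + 3 + 2 = 12
  host 3: 7 + 2 + 1 + 1 = 11
  host 4: 7 = 7
This matches the lower bound, so 4 is optimal.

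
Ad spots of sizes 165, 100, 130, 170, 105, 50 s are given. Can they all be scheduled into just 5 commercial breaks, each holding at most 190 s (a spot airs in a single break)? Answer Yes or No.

Yes

A valid assignment using 5 commercial breaks:
  break 1: 170 = 170
  break 2: 165 = 165
  break 3: 130 + 50 = 180
  break 4: 105 = 105
  break 5: 100 = 100
Every load is within 190 s, so 5 commercial breaks suffice.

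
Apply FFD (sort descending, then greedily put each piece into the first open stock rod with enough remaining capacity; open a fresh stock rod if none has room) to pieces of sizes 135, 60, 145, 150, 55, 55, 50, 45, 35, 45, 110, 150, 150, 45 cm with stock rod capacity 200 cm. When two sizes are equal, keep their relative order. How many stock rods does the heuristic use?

7

Sorted descending: 150, 150, 150, 145, 135, 110, 60, 55, 55, 50, 45, 45, 45, 35.
  150 → stock rod 1 (new)  [load 150/200]
  150 → stock rod 2 (new)  [load 150/200]
  150 → stock rod 3 (new)  [load 150/200]
  145 → stock rod 4 (new)  [load 145/200]
  135 → stock rod 5 (new)  [load 135/200]
  110 → stock rod 6 (new)  [load 110/200]
  60 → stock rod 5  [load 195/200]
  55 → stock rod 4  [load 200/200]
  55 → stock rod 6  [load 165/200]
  50 → stock rod 1  [load 200/200]
  45 → stock rod 2  [load 195/200]
  45 → stock rod 3  [load 195/200]
  45 → stock rod 7 (new)  [load 45/200]
  35 → stock rod 6  [load 200/200]
7 stock rods opened.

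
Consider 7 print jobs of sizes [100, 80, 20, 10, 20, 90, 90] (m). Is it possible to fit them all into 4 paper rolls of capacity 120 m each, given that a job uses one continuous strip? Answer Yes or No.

Yes

A valid assignment using 4 paper rolls:
  roll 1: 100 + 20 = 120
  roll 2: 90 + 20 + 10 = 120
  roll 3: 90 = 90
  roll 4: 80 = 80
Every load is within 120 m, so 4 paper rolls suffice.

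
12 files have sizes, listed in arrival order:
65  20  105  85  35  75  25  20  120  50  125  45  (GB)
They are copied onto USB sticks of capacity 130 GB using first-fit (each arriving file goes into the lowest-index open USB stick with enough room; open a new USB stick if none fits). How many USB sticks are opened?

7

  65 → USB stick 1 (new)  [load 65/130]
  20 → USB stick 1  [load 85/130]
  105 → USB stick 2 (new)  [load 105/130]
  85 → USB stick 3 (new)  [load 85/130]
  35 → USB stick 1  [load 120/130]
  75 → USB stick 4 (new)  [load 75/130]
  25 → USB stick 2  [load 130/130]
  20 → USB stick 3  [load 105/130]
  120 → USB stick 5 (new)  [load 120/130]
  50 → USB stick 4  [load 125/130]
  125 → USB stick 6 (new)  [load 125/130]
  45 → USB stick 7 (new)  [load 45/130]
7 USB sticks opened.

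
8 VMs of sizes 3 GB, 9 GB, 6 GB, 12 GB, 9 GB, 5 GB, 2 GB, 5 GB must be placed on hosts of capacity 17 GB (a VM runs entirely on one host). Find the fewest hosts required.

Total = 12 + 9 + 9 + 6 + 5 + 5 + 3 + 2 = 51 GB.
Lower bound: ⌈51/17⌉ = 3 hosts.
A packing using 3 hosts:
  host 1: 12 + 5 = 17
  host 2: 9 + 6 + 2 = 17
  host 3: 9 + 5 + 3 = 17
This matches the lower bound, so 3 is optimal.

3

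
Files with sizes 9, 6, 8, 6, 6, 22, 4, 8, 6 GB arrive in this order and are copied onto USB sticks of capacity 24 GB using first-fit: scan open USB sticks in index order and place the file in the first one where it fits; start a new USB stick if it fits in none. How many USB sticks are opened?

  9 → USB stick 1 (new)  [load 9/24]
  6 → USB stick 1  [load 15/24]
  8 → USB stick 1  [load 23/24]
  6 → USB stick 2 (new)  [load 6/24]
  6 → USB stick 2  [load 12/24]
  22 → USB stick 3 (new)  [load 22/24]
  4 → USB stick 2  [load 16/24]
  8 → USB stick 2  [load 24/24]
  6 → USB stick 4 (new)  [load 6/24]
4 USB sticks opened.

4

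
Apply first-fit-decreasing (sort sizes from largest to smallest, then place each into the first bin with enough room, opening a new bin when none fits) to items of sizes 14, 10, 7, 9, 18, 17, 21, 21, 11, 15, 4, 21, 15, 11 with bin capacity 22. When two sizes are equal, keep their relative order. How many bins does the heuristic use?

10

Sorted descending: 21, 21, 21, 18, 17, 15, 15, 14, 11, 11, 10, 9, 7, 4.
  21 → bin 1 (new)  [load 21/22]
  21 → bin 2 (new)  [load 21/22]
  21 → bin 3 (new)  [load 21/22]
  18 → bin 4 (new)  [load 18/22]
  17 → bin 5 (new)  [load 17/22]
  15 → bin 6 (new)  [load 15/22]
  15 → bin 7 (new)  [load 15/22]
  14 → bin 8 (new)  [load 14/22]
  11 → bin 9 (new)  [load 11/22]
  11 → bin 9  [load 22/22]
  10 → bin 10 (new)  [load 10/22]
  9 → bin 10  [load 19/22]
  7 → bin 6  [load 22/22]
  4 → bin 4  [load 22/22]
10 bins opened.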